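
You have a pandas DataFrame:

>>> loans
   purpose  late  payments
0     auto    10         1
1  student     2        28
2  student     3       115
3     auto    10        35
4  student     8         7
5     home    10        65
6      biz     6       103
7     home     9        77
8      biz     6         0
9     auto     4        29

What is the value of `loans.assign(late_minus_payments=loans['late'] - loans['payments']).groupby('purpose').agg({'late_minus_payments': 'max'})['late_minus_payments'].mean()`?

-9.75

add column late_minus_payments = loans['late'] - loans['payments']:
   purpose  late  payments  late_minus_payments
0     auto    10         1                    9
1  student     2        28                  -26
2  student     3       115                 -112
3     auto    10        35                  -25
4  student     8         7                    1
5     home    10        65                  -55
6      biz     6       103                  -97
7     home     9        77                  -68
8      biz     6         0                    6
9     auto     4        29                  -25
group by purpose, max of late_minus_payments:
         late_minus_payments
purpose                     
auto                       9
biz                        6
home                     -55
student                    1
Then the mean of column 'late_minus_payments': -9.75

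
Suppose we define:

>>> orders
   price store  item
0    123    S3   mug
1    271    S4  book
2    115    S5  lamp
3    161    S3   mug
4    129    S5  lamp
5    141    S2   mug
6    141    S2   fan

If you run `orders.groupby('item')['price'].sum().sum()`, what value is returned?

group by item, sum of price:
item
book    271
fan     141
lamp    244
mug     425
Name: price, dtype: int64
So sum() = 1081.

1081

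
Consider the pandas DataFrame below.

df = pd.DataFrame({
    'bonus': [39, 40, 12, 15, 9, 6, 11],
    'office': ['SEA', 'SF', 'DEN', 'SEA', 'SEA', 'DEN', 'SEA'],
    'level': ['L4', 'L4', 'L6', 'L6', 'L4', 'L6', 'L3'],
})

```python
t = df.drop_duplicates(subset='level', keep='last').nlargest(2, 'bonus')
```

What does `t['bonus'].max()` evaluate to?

11

drop duplicate level (keep=last):
   bonus office level
4      9    SEA    L4
5      6    DEN    L6
6     11    SEA    L3
take 2 rows with largest bonus:
   bonus office level
6     11    SEA    L3
4      9    SEA    L4
Taking the max of column 'bonus' gives 11.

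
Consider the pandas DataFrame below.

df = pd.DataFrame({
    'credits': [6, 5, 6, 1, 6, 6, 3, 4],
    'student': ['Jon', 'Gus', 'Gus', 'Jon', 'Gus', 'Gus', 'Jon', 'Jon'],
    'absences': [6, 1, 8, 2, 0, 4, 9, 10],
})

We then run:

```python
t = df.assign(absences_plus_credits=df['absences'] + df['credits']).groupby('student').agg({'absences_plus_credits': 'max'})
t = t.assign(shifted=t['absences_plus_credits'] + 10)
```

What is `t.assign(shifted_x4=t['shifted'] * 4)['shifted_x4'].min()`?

96

add column absences_plus_credits = df['absences'] + df['credits']:
   credits student  absences  absences_plus_credits
0        6     Jon         6                     12
1        5     Gus         1                      6
2        6     Gus         8                     14
3        1     Jon         2                      3
4        6     Gus         0                      6
5        6     Gus         4                     10
6        3     Jon         9                     12
7        4     Jon        10                     14
group by student, max of absences_plus_credits:
         absences_plus_credits
student                       
Gus                         14
Jon                         14
add column shifted = t['absences_plus_credits'] + 10:
         absences_plus_credits  shifted
student                                
Gus                         14       24
Jon                         14       24
add column shifted_x4 = t['shifted'] * 4:
         absences_plus_credits  shifted  shifted_x4
student                                            
Gus                         14       24          96
Jon                         14       24          96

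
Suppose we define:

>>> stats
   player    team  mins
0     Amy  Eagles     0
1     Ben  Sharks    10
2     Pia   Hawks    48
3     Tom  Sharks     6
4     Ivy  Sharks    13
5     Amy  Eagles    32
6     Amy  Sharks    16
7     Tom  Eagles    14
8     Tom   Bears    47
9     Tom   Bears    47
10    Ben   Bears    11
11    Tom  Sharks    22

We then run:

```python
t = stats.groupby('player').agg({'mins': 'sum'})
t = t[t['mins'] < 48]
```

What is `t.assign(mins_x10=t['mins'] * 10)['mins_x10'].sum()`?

group by player, sum of mins:
        mins
player      
Amy       48
Ben       21
Ivy       13
Pia       48
Tom      136
filter rows where mins < 48:
        mins
player      
Ben       21
Ivy       13
add column mins_x10 = t['mins'] * 10:
        mins  mins_x10
player                
Ben       21       210
Ivy       13       130
Reading off the sum of column 'mins_x10', we get 340.

340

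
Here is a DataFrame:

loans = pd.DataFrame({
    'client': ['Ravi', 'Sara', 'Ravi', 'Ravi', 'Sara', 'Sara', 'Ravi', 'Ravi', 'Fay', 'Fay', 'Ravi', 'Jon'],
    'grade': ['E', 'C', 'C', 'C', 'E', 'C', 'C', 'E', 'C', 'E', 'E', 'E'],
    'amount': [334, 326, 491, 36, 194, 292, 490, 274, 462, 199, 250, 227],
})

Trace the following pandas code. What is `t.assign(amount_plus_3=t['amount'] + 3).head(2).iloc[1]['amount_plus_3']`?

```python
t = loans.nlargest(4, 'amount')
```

take 4 rows with largest amount:
  client grade  amount
2   Ravi     C     491
6   Ravi     C     490
8    Fay     C     462
0   Ravi     E     334
add column amount_plus_3 = t['amount'] + 3:
  client grade  amount  amount_plus_3
2   Ravi     C     491            494
6   Ravi     C     490            493
8    Fay     C     462            465
0   Ravi     E     334            337
take first 2 rows:
  client grade  amount  amount_plus_3
2   Ravi     C     491            494
6   Ravi     C     490            493
So iloc[1]['amount_plus_3'] = 493.

493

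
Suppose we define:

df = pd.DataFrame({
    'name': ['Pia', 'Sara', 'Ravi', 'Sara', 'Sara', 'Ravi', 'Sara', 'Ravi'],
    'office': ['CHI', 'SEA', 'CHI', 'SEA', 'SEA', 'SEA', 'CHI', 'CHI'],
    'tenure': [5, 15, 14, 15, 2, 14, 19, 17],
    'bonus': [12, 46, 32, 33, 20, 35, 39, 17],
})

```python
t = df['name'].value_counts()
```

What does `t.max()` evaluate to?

4

value_counts of name:
name
Sara    4
Ravi    3
Pia     1
Name: count, dtype: int64
max of the resulting series → 4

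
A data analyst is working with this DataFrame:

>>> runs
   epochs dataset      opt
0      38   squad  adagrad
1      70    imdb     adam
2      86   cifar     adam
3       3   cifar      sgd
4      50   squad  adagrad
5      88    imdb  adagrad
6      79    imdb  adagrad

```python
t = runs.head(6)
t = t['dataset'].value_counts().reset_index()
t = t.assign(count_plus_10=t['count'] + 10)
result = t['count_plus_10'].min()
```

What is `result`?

12

take first 6 rows:
   epochs dataset      opt
0      38   squad  adagrad
1      70    imdb     adam
2      86   cifar     adam
3       3   cifar      sgd
4      50   squad  adagrad
5      88    imdb  adagrad
value_counts of dataset:
dataset
squad    2
imdb     2
cifar    2
Name: count, dtype: int64
reset_index():
  dataset  count
0   squad      2
1    imdb      2
2   cifar      2
add column count_plus_10 = t['count'] + 10:
  dataset  count  count_plus_10
0   squad      2             12
1    imdb      2             12
2   cifar      2             12
Taking the min of column 'count_plus_10' gives 12.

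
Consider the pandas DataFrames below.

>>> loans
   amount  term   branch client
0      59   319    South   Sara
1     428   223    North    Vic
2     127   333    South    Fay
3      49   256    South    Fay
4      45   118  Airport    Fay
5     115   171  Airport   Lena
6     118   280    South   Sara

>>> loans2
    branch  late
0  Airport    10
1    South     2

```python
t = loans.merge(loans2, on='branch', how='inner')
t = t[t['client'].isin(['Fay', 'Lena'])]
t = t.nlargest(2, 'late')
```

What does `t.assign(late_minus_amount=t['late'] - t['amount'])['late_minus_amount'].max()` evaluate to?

merge on 'branch' (how='inner') → 6 rows:
   amount  term   branch client  late
0      59   319    South   Sara     2
1     127   333    South    Fay     2
2      49   256    South    Fay     2
3      45   118  Airport    Fay    10
4     115   171  Airport   Lena    10
5     118   280    South   Sara     2
filter rows where client in ['Fay', 'Lena']:
   amount  term   branch client  late
1     127   333    South    Fay     2
2      49   256    South    Fay     2
3      45   118  Airport    Fay    10
4     115   171  Airport   Lena    10
take 2 rows with largest late:
   amount  term   branch client  late
3      45   118  Airport    Fay    10
4     115   171  Airport   Lena    10
add column late_minus_amount = t['late'] - t['amount']:
   amount  term   branch client  late  late_minus_amount
3      45   118  Airport    Fay    10                -35
4     115   171  Airport   Lena    10               -105
Reading off the max of column 'late_minus_amount', we get -35.

-35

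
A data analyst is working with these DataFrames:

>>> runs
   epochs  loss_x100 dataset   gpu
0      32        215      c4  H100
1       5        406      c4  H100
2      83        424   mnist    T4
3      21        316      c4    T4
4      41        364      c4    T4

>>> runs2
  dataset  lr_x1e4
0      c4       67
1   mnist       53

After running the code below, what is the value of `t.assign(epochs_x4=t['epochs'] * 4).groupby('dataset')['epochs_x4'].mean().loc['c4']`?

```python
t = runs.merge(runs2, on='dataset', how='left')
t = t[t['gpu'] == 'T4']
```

merge on 'dataset' (how='left') → 5 rows:
   epochs  loss_x100 dataset   gpu  lr_x1e4
0      32        215      c4  H100       67
1       5        406      c4  H100       67
2      83        424   mnist    T4       53
3      21        316      c4    T4       67
4      41        364      c4    T4       67
filter rows where gpu == 'T4':
   epochs  loss_x100 dataset gpu  lr_x1e4
2      83        424   mnist  T4       53
3      21        316      c4  T4       67
4      41        364      c4  T4       67
add column epochs_x4 = t['epochs'] * 4:
   epochs  loss_x100 dataset gpu  lr_x1e4  epochs_x4
2      83        424   mnist  T4       53        332
3      21        316      c4  T4       67         84
4      41        364      c4  T4       67        164
group by dataset, mean of epochs_x4:
dataset
c4       124.0
mnist    332.0
Name: epochs_x4, dtype: float64
So loc['c4'] = 124.0.

124.0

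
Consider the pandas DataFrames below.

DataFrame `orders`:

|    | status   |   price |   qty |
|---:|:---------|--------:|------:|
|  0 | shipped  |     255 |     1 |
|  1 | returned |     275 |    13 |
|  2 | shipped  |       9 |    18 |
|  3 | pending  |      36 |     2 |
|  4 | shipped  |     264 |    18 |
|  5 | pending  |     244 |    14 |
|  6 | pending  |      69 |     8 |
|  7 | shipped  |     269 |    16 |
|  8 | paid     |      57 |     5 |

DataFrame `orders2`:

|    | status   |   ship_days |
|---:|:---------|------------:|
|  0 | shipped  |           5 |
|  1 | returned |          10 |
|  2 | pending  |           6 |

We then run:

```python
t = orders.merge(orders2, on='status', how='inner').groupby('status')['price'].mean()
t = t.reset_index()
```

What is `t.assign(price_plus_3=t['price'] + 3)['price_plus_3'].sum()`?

merge on 'status' (how='inner') → 8 rows:
     status  price  qty  ship_days
0   shipped    255    1          5
1  returned    275   13         10
2   shipped      9   18          5
3   pending     36    2          6
4   shipped    264   18          5
5   pending    244   14          6
6   pending     69    8          6
7   shipped    269   16          5
group by status, mean of price:
status
pending     116.333333
returned    275.000000
shipped     199.250000
Name: price, dtype: float64
reset_index():
     status       price
0   pending  116.333333
1  returned  275.000000
2   shipped  199.250000
add column price_plus_3 = t['price'] + 3:
     status       price  price_plus_3
0   pending  116.333333    119.333333
1  returned  275.000000    278.000000
2   shipped  199.250000    202.250000

599.583333333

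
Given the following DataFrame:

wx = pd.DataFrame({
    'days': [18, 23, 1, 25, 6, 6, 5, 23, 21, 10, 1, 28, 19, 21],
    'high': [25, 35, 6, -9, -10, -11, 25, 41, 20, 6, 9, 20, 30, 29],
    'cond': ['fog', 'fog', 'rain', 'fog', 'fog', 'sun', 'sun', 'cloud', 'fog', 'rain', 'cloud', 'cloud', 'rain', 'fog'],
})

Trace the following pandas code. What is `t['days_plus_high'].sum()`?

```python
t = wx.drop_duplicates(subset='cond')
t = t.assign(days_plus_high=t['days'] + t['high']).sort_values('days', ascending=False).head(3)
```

102

drop duplicate cond (keep=first):
   days  high   cond
0    18    25    fog
2     1     6   rain
5     6   -11    sun
7    23    41  cloud
add column days_plus_high = t['days'] + t['high']:
   days  high   cond  days_plus_high
0    18    25    fog              43
2     1     6   rain               7
5     6   -11    sun              -5
7    23    41  cloud              64
sort by days descending:
   days  high   cond  days_plus_high
7    23    41  cloud              64
0    18    25    fog              43
5     6   -11    sun              -5
2     1     6   rain               7
take first 3 rows:
   days  high   cond  days_plus_high
7    23    41  cloud              64
0    18    25    fog              43
5     6   -11    sun              -5
So sum() = 102.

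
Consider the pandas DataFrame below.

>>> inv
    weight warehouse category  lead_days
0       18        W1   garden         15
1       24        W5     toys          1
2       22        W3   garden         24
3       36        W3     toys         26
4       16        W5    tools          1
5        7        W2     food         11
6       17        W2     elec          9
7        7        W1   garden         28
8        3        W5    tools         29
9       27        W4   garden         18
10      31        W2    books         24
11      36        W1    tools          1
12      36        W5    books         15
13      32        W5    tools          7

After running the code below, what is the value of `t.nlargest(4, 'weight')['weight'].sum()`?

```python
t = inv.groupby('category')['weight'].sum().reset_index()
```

group by category, sum of weight:
category
books     67
elec      17
food       7
garden    74
tools     87
toys      60
Name: weight, dtype: int64
reset_index():
  category  weight
0    books      67
1     elec      17
2     food       7
3   garden      74
4    tools      87
5     toys      60
take 4 rows with largest weight:
  category  weight
4    tools      87
3   garden      74
0    books      67
5     toys      60
Finally, sum of column 'weight' = 288.

288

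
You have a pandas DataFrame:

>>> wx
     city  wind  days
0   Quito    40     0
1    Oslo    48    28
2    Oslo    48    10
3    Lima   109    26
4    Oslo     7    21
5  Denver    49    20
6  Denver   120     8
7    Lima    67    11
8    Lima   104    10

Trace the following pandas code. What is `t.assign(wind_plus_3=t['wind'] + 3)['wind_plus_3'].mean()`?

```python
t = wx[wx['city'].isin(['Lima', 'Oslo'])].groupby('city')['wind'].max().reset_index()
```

81.5

filter rows where city in ['Lima', 'Oslo']:
   city  wind  days
1  Oslo    48    28
2  Oslo    48    10
3  Lima   109    26
4  Oslo     7    21
7  Lima    67    11
8  Lima   104    10
group by city, max of wind:
city
Lima    109
Oslo     48
Name: wind, dtype: int64
reset_index():
   city  wind
0  Lima   109
1  Oslo    48
add column wind_plus_3 = t['wind'] + 3:
   city  wind  wind_plus_3
0  Lima   109          112
1  Oslo    48           51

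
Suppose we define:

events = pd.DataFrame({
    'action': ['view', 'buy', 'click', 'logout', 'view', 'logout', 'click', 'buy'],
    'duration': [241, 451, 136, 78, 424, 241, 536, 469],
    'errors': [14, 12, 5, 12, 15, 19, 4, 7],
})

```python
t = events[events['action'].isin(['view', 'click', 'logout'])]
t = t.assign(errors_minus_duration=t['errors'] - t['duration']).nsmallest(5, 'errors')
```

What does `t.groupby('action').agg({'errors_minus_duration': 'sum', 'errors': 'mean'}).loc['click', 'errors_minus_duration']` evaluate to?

filter rows where action in ['view', 'click', 'logout']:
   action  duration  errors
0    view       241      14
2   click       136       5
3  logout        78      12
4    view       424      15
5  logout       241      19
6   click       536       4
add column errors_minus_duration = t['errors'] - t['duration']:
   action  duration  errors  errors_minus_duration
0    view       241      14                   -227
2   click       136       5                   -131
3  logout        78      12                    -66
4    view       424      15                   -409
5  logout       241      19                   -222
6   click       536       4                   -532
take 5 rows with smallest errors:
   action  duration  errors  errors_minus_duration
6   click       536       4                   -532
2   click       136       5                   -131
3  logout        78      12                    -66
0    view       241      14                   -227
4    view       424      15                   -409
group by action: sum(errors_minus_duration), mean(errors):
        errors_minus_duration  errors
action                               
click                    -663     4.5
logout                    -66    12.0
view                     -636    14.5
Hence -663.

-663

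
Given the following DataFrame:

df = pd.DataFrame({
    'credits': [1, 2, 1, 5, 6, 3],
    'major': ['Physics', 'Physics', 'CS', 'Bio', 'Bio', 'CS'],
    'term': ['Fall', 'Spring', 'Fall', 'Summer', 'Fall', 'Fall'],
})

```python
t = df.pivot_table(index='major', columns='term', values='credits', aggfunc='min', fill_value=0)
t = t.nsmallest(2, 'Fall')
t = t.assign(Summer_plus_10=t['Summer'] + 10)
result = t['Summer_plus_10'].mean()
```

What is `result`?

pivot: rows=major, cols=term, min(credits):
term     Fall  Spring  Summer
major                        
Bio         6       0       5
CS          1       0       0
Physics     1       2       0
take 2 rows with smallest Fall:
term     Fall  Spring  Summer
major                        
CS          1       0       0
Physics     1       2       0
add column Summer_plus_10 = t['Summer'] + 10:
term     Fall  Spring  Summer  Summer_plus_10
major                                        
CS          1       0       0              10
Physics     1       2       0              10
Hence 10.0.

10.0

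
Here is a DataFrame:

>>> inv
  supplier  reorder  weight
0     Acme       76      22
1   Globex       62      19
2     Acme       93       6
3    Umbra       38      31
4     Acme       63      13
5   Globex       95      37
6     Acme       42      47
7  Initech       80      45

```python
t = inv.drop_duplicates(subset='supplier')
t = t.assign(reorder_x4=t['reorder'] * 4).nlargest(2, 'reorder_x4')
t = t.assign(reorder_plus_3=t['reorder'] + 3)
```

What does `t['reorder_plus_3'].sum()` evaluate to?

162

drop duplicate supplier (keep=first):
  supplier  reorder  weight
0     Acme       76      22
1   Globex       62      19
3    Umbra       38      31
7  Initech       80      45
add column reorder_x4 = t['reorder'] * 4:
  supplier  reorder  weight  reorder_x4
0     Acme       76      22         304
1   Globex       62      19         248
3    Umbra       38      31         152
7  Initech       80      45         320
take 2 rows with largest reorder_x4:
  supplier  reorder  weight  reorder_x4
7  Initech       80      45         320
0     Acme       76      22         304
add column reorder_plus_3 = t['reorder'] + 3:
  supplier  reorder  weight  reorder_x4  reorder_plus_3
7  Initech       80      45         320              83
0     Acme       76      22         304              79
The sum of column 'reorder_plus_3' is 162.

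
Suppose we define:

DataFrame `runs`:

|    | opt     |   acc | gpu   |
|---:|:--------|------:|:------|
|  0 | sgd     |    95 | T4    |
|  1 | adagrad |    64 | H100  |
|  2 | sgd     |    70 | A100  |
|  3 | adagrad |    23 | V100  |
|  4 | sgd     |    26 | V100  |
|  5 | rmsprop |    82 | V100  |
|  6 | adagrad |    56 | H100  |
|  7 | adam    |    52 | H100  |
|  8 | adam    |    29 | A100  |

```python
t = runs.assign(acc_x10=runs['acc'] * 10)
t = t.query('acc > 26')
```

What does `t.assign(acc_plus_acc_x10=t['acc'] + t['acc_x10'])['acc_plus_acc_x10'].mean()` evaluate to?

704.0

add column acc_x10 = runs['acc'] * 10:
       opt  acc   gpu  acc_x10
0      sgd   95    T4      950
1  adagrad   64  H100      640
2      sgd   70  A100      700
3  adagrad   23  V100      230
4      sgd   26  V100      260
5  rmsprop   82  V100      820
6  adagrad   56  H100      560
7     adam   52  H100      520
8     adam   29  A100      290
filter rows where acc > 26:
       opt  acc   gpu  acc_x10
0      sgd   95    T4      950
1  adagrad   64  H100      640
2      sgd   70  A100      700
5  rmsprop   82  V100      820
6  adagrad   56  H100      560
7     adam   52  H100      520
8     adam   29  A100      290
add column acc_plus_acc_x10 = t['acc'] + t['acc_x10']:
       opt  acc   gpu  acc_x10  acc_plus_acc_x10
0      sgd   95    T4      950              1045
1  adagrad   64  H100      640               704
2      sgd   70  A100      700               770
5  rmsprop   82  V100      820               902
6  adagrad   56  H100      560               616
7     adam   52  H100      520               572
8     adam   29  A100      290               319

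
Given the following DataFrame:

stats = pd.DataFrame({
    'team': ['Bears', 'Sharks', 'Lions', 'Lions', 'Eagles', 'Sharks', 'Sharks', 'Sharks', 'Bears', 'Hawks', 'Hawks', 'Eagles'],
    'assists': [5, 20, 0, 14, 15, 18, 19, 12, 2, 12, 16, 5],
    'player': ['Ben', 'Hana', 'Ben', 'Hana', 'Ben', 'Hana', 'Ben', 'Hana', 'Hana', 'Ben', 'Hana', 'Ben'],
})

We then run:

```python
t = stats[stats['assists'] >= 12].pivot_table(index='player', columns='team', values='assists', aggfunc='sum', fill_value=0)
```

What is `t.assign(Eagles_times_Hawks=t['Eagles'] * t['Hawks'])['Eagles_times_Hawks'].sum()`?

filter rows where assists >= 12:
      team  assists player
1   Sharks       20   Hana
3    Lions       14   Hana
4   Eagles       15    Ben
5   Sharks       18   Hana
6   Sharks       19    Ben
7   Sharks       12   Hana
9    Hawks       12    Ben
10   Hawks       16   Hana
pivot: rows=player, cols=team, sum(assists):
team    Eagles  Hawks  Lions  Sharks
player                              
Ben         15     12      0      19
Hana         0     16     14      50
add column Eagles_times_Hawks = t['Eagles'] * t['Hawks']:
team    Eagles  Hawks  Lions  Sharks  Eagles_times_Hawks
player                                                  
Ben         15     12      0      19                 180
Hana         0     16     14      50                   0
Finally, sum of column 'Eagles_times_Hawks' = 180.

180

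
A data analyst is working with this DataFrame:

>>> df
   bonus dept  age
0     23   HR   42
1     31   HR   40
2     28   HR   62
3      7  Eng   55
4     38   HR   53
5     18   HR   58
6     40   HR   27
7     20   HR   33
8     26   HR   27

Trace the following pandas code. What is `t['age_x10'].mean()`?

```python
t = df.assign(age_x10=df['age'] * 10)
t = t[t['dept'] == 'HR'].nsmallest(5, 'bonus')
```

add column age_x10 = df['age'] * 10:
   bonus dept  age  age_x10
0     23   HR   42      420
1     31   HR   40      400
2     28   HR   62      620
3      7  Eng   55      550
4     38   HR   53      530
5     18   HR   58      580
6     40   HR   27      270
7     20   HR   33      330
8     26   HR   27      270
filter rows where dept == 'HR':
   bonus dept  age  age_x10
0     23   HR   42      420
1     31   HR   40      400
2     28   HR   62      620
4     38   HR   53      530
5     18   HR   58      580
6     40   HR   27      270
7     20   HR   33      330
8     26   HR   27      270
take 5 rows with smallest bonus:
   bonus dept  age  age_x10
5     18   HR   58      580
7     20   HR   33      330
0     23   HR   42      420
8     26   HR   27      270
2     28   HR   62      620
Then the mean of column 'age_x10': 444.0

444.0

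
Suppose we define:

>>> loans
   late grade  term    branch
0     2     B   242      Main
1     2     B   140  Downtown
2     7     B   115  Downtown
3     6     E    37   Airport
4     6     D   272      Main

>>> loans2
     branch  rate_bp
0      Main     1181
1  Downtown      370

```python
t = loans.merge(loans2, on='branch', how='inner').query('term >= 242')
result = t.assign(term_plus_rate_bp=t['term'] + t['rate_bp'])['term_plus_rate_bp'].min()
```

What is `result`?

1423

merge on 'branch' (how='inner') → 4 rows:
   late grade  term    branch  rate_bp
0     2     B   242      Main     1181
1     2     B   140  Downtown      370
2     7     B   115  Downtown      370
3     6     D   272      Main     1181
filter rows where term >= 242:
   late grade  term branch  rate_bp
0     2     B   242   Main     1181
3     6     D   272   Main     1181
add column term_plus_rate_bp = t['term'] + t['rate_bp']:
   late grade  term branch  rate_bp  term_plus_rate_bp
0     2     B   242   Main     1181               1423
3     6     D   272   Main     1181               1453
min of column 'term_plus_rate_bp' → 1423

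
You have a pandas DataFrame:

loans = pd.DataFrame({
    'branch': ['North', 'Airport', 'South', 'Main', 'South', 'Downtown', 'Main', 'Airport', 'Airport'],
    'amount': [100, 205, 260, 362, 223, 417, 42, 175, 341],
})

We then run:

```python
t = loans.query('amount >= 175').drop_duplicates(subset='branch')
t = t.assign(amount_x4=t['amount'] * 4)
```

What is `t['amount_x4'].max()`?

filter rows where amount >= 175:
     branch  amount
1   Airport     205
2     South     260
3      Main     362
4     South     223
5  Downtown     417
7   Airport     175
8   Airport     341
drop duplicate branch (keep=first):
     branch  amount
1   Airport     205
2     South     260
3      Main     362
5  Downtown     417
add column amount_x4 = t['amount'] * 4:
     branch  amount  amount_x4
1   Airport     205        820
2     South     260       1040
3      Main     362       1448
5  Downtown     417       1668
max of column 'amount_x4' → 1668

1668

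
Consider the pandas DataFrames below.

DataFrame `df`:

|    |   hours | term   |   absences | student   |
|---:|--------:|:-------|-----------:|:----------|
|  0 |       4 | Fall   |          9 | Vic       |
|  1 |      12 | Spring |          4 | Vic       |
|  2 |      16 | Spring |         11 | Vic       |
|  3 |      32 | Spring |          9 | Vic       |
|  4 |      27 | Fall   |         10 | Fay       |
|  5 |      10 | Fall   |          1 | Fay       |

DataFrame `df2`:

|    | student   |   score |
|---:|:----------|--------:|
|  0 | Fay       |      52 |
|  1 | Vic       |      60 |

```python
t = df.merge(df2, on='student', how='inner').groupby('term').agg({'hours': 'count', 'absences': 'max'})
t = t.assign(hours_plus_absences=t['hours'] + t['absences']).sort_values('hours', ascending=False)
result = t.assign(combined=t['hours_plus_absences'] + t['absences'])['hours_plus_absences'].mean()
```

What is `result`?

13.5

merge on 'student' (how='inner') → 6 rows:
   hours    term  absences student  score
0      4    Fall         9     Vic     60
1     12  Spring         4     Vic     60
2     16  Spring        11     Vic     60
3     32  Spring         9     Vic     60
4     27    Fall        10     Fay     52
5     10    Fall         1     Fay     52
group by term: count(hours), max(absences):
        hours  absences
term                   
Fall        3        10
Spring      3        11
add column hours_plus_absences = t['hours'] + t['absences']:
        hours  absences  hours_plus_absences
term                                        
Fall        3        10                   13
Spring      3        11                   14
sort by hours descending:
        hours  absences  hours_plus_absences
term                                        
Fall        3        10                   13
Spring      3        11                   14
add column combined = t['hours_plus_absences'] + t['absences']:
        hours  absences  hours_plus_absences  combined
term                                                  
Fall        3        10                   13        23
Spring      3        11                   14        25
Then the mean of column 'hours_plus_absences': 13.5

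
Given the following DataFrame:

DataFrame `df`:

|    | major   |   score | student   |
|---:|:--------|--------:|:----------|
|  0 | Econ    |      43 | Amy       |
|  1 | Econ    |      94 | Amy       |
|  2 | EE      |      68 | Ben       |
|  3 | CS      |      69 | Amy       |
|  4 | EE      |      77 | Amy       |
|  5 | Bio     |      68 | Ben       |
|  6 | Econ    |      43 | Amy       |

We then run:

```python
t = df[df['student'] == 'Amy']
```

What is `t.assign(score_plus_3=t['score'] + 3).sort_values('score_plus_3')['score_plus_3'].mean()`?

68.2

filter rows where student == 'Amy':
  major  score student
0  Econ     43     Amy
1  Econ     94     Amy
3    CS     69     Amy
4    EE     77     Amy
6  Econ     43     Amy
add column score_plus_3 = t['score'] + 3:
  major  score student  score_plus_3
0  Econ     43     Amy            46
1  Econ     94     Amy            97
3    CS     69     Amy            72
4    EE     77     Amy            80
6  Econ     43     Amy            46
sort by score_plus_3:
  major  score student  score_plus_3
0  Econ     43     Amy            46
6  Econ     43     Amy            46
3    CS     69     Amy            72
4    EE     77     Amy            80
1  Econ     94     Amy            97
The mean of column 'score_plus_3' is 68.2.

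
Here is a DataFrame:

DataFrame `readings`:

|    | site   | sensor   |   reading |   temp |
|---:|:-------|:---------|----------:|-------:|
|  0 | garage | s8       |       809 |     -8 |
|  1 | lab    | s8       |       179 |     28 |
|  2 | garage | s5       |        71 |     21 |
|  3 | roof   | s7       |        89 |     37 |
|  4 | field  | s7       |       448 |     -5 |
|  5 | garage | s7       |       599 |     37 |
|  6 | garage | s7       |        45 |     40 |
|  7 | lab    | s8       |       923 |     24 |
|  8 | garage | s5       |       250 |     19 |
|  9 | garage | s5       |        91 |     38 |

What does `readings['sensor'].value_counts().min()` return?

3

value_counts of sensor:
sensor
s7    4
s8    3
s5    3
Name: count, dtype: int64
Hence 3.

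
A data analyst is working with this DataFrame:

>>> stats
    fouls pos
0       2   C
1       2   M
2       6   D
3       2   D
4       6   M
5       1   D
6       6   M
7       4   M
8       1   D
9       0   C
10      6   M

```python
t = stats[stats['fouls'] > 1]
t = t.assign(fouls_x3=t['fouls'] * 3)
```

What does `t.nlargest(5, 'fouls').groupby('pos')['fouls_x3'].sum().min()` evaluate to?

18

filter rows where fouls > 1:
    fouls pos
0       2   C
1       2   M
2       6   D
3       2   D
4       6   M
6       6   M
7       4   M
10      6   M
add column fouls_x3 = t['fouls'] * 3:
    fouls pos  fouls_x3
0       2   C         6
1       2   M         6
2       6   D        18
3       2   D         6
4       6   M        18
6       6   M        18
7       4   M        12
10      6   M        18
take 5 rows with largest fouls:
    fouls pos  fouls_x3
2       6   D        18
4       6   M        18
6       6   M        18
10      6   M        18
7       4   M        12
group by pos, sum of fouls_x3:
pos
D    18
M    66
Name: fouls_x3, dtype: int64
Reading off the min of the resulting series, we get 18.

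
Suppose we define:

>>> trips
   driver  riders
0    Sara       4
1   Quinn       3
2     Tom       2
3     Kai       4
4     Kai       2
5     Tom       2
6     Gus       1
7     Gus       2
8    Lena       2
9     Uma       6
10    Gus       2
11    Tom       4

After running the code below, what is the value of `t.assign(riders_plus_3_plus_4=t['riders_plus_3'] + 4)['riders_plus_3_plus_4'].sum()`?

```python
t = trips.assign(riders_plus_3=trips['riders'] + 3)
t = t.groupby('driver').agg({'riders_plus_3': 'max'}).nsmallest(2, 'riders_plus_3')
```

add column riders_plus_3 = trips['riders'] + 3:
   driver  riders  riders_plus_3
0    Sara       4              7
1   Quinn       3              6
2     Tom       2              5
3     Kai       4              7
4     Kai       2              5
5     Tom       2              5
6     Gus       1              4
7     Gus       2              5
8    Lena       2              5
9     Uma       6              9
10    Gus       2              5
11    Tom       4              7
group by driver, max of riders_plus_3:
        riders_plus_3
driver               
Gus                 5
Kai                 7
Lena                5
Quinn               6
Sara                7
Tom                 7
Uma                 9
take 2 rows with smallest riders_plus_3:
        riders_plus_3
driver               
Gus                 5
Lena                5
add column riders_plus_3_plus_4 = t['riders_plus_3'] + 4:
        riders_plus_3  riders_plus_3_plus_4
driver                                     
Gus                 5                     9
Lena                5                     9
So sum() = 18.

18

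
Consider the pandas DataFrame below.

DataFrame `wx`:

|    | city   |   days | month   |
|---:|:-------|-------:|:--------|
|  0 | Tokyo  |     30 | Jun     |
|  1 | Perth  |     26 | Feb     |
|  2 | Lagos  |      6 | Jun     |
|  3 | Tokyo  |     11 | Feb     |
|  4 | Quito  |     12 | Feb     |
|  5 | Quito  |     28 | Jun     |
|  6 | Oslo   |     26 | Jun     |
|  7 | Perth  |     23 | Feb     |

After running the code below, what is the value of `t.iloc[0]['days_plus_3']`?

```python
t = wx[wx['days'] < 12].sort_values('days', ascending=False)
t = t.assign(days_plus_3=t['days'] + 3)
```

filter rows where days < 12:
    city  days month
2  Lagos     6   Jun
3  Tokyo    11   Feb
sort by days descending:
    city  days month
3  Tokyo    11   Feb
2  Lagos     6   Jun
add column days_plus_3 = t['days'] + 3:
    city  days month  days_plus_3
3  Tokyo    11   Feb           14
2  Lagos     6   Jun            9

14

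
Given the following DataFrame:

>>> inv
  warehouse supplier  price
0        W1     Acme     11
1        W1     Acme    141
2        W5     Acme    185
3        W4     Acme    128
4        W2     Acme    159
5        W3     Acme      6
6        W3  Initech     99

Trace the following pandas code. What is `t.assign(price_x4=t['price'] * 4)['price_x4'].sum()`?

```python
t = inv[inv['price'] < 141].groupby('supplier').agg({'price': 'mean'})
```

589.333333333

filter rows where price < 141:
  warehouse supplier  price
0        W1     Acme     11
3        W4     Acme    128
5        W3     Acme      6
6        W3  Initech     99
group by supplier, mean of price:
              price
supplier           
Acme      48.333333
Initech   99.000000
add column price_x4 = t['price'] * 4:
              price    price_x4
supplier                       
Acme      48.333333  193.333333
Initech   99.000000  396.000000
Taking the sum of column 'price_x4' gives 589.333333333.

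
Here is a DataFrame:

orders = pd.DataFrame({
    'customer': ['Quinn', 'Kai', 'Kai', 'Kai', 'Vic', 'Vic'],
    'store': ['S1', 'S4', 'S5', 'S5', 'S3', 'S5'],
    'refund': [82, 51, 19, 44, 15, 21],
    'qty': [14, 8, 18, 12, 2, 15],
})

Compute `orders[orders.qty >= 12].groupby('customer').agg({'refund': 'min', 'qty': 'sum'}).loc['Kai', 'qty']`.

30

filter rows where qty >= 12:
  customer store  refund  qty
0    Quinn    S1      82   14
2      Kai    S5      19   18
3      Kai    S5      44   12
5      Vic    S5      21   15
group by customer: min(refund), sum(qty):
          refund  qty
customer             
Kai           19   30
Quinn         82   14
Vic           21   15
Hence 30.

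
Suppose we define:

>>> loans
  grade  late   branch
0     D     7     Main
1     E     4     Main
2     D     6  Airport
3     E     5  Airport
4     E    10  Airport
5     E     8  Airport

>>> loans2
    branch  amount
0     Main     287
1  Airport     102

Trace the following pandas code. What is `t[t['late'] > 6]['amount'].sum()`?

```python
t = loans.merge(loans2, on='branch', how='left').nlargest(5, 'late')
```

491

merge on 'branch' (how='left') → 6 rows:
  grade  late   branch  amount
0     D     7     Main     287
1     E     4     Main     287
2     D     6  Airport     102
3     E     5  Airport     102
4     E    10  Airport     102
5     E     8  Airport     102
take 5 rows with largest late:
  grade  late   branch  amount
4     E    10  Airport     102
5     E     8  Airport     102
0     D     7     Main     287
2     D     6  Airport     102
3     E     5  Airport     102
filter rows where late > 6:
  grade  late   branch  amount
4     E    10  Airport     102
5     E     8  Airport     102
0     D     7     Main     287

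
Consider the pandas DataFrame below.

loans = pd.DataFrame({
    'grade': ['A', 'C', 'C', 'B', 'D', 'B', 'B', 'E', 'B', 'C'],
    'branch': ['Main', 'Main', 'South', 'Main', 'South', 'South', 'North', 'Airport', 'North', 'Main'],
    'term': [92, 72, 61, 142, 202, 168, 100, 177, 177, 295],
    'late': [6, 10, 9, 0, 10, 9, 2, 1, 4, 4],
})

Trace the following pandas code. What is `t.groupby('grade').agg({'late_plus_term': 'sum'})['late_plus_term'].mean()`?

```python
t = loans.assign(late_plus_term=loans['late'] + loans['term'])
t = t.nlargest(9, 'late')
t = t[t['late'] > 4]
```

159.75

add column late_plus_term = loans['late'] + loans['term']:
  grade   branch  term  late  late_plus_term
0     A     Main    92     6              98
1     C     Main    72    10              82
2     C    South    61     9              70
3     B     Main   142     0             142
4     D    South   202    10             212
5     B    South   168     9             177
6     B    North   100     2             102
7     E  Airport   177     1             178
8     B    North   177     4             181
9     C     Main   295     4             299
take 9 rows with largest late:
  grade   branch  term  late  late_plus_term
1     C     Main    72    10              82
4     D    South   202    10             212
2     C    South    61     9              70
5     B    South   168     9             177
0     A     Main    92     6              98
8     B    North   177     4             181
9     C     Main   295     4             299
6     B    North   100     2             102
7     E  Airport   177     1             178
filter rows where late > 4:
  grade branch  term  late  late_plus_term
1     C   Main    72    10              82
4     D  South   202    10             212
2     C  South    61     9              70
5     B  South   168     9             177
0     A   Main    92     6              98
group by grade, sum of late_plus_term:
       late_plus_term
grade                
A                  98
B                 177
C                 152
D                 212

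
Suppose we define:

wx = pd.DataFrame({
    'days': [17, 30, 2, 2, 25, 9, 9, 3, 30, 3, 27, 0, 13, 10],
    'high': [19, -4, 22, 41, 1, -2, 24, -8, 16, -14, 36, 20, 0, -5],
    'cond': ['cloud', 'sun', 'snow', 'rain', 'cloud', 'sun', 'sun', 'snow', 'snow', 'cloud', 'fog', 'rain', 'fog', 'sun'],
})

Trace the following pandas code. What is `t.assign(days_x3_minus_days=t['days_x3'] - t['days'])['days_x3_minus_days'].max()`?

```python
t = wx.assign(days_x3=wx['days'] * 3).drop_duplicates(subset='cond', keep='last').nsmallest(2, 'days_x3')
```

add column days_x3 = wx['days'] * 3:
    days  high   cond  days_x3
0     17    19  cloud       51
1     30    -4    sun       90
2      2    22   snow        6
3      2    41   rain        6
4     25     1  cloud       75
5      9    -2    sun       27
6      9    24    sun       27
7      3    -8   snow        9
8     30    16   snow       90
9      3   -14  cloud        9
10    27    36    fog       81
11     0    20   rain        0
12    13     0    fog       39
13    10    -5    sun       30
drop duplicate cond (keep=last):
    days  high   cond  days_x3
8     30    16   snow       90
9      3   -14  cloud        9
11     0    20   rain        0
12    13     0    fog       39
13    10    -5    sun       30
take 2 rows with smallest days_x3:
    days  high   cond  days_x3
11     0    20   rain        0
9      3   -14  cloud        9
add column days_x3_minus_days = t['days_x3'] - t['days']:
    days  high   cond  days_x3  days_x3_minus_days
11     0    20   rain        0                   0
9      3   -14  cloud        9                   6
Reading off the max of column 'days_x3_minus_days', we get 6.

6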